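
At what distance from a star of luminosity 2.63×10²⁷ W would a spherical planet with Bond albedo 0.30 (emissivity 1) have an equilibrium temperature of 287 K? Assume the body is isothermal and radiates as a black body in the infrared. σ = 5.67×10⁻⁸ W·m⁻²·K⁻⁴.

For an isothermal black-emitting sphere, (1−a)S·πr² = σ·4πr²·T⁴ ⇒ S = 4σT⁴/(1−a).
S = 4·5.67×10⁻⁸·(287)⁴/0.700 = 2198 W/m².
Flux falls as S = L/(4πd²), so d = √(L/(4πS)) = √(2.63×10²⁷/(4π·2198)).

d ≈ 3.09×10¹¹ m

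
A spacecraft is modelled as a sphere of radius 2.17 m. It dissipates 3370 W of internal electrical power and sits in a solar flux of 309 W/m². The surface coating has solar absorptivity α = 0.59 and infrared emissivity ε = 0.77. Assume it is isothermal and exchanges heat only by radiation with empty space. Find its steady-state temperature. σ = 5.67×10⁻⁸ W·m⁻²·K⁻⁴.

At steady state, absorbed solar power + internal power = radiated power.
Absorbed: α·S·A_cross = 0.59·309·14.79 = 2697 W (cross-section πr²).
Total input = 2697 + 3370 = 6067 W.
Radiated: εσ·A_surf·T⁴ with A_surf = 4πr² = 59.17 m².
T⁴ = 6067/(0.77·5.67×10⁻⁸·59.17) = 2.348×10⁹ K⁴.

T ≈ 220 K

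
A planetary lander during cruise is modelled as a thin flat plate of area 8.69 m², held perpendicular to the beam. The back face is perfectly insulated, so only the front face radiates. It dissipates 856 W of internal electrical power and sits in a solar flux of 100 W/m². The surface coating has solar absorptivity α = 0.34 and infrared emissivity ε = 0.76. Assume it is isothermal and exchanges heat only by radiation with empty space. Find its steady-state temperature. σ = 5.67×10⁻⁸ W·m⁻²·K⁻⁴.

At steady state, absorbed solar power + internal power = radiated power.
Absorbed: α·S·A_cross = 0.34·100·8.690 = 295.5 W (cross-section A).
Total input = 295.5 + 856 = 1151 W.
Radiated: εσ·A_surf·T⁴ with A_surf = A = 8.690 m².
T⁴ = 1151/(0.76·5.67×10⁻⁸·8.690) = 3.075×10⁹ K⁴.

T ≈ 235 K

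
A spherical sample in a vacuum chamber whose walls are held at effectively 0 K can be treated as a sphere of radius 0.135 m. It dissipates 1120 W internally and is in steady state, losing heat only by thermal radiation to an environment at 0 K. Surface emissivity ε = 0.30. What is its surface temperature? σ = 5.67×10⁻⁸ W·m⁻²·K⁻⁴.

Steady state: internal power = radiated power, P = εσA T⁴.
Radiating area A = 4πr² = 0.2290 m².
T⁴ = P/(εσA) = 1120/(0.30·5.67×10⁻⁸·0.2290) = 2.875×10¹¹ K⁴.
T = (2.875×10¹¹)^(1/4).

T ≈ 732 K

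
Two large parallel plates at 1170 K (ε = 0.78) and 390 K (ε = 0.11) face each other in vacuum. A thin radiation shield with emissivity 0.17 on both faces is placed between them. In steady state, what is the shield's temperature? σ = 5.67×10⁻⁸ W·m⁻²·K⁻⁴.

In steady state the net flux on the hot side equals that on the cold side.
σ(T₁⁴−T_s⁴)/D₁ = σ(T_s⁴−T₂⁴)/D₂, with D₁ = 1/ε₁+1/ε_s−1 = 6.164, D₂ = 1/ε_s+1/ε₂−1 = 13.97.
Solve for T_s⁴: T_s⁴ = (D₂·T₁⁴ + D₁·T₂⁴)/(D₁+D₂) = 1.307×10¹² K⁴.

T_s ≈ 1070 K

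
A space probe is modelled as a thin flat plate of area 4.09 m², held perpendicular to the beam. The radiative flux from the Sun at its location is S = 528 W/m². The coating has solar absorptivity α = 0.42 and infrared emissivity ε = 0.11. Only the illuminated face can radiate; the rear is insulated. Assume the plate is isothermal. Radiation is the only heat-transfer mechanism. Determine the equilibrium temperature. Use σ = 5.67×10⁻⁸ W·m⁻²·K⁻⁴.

At equilibrium, absorbed power = emitted power.
Absorbing cross-section = A = 4.090 m²; emitting surface = A = 4.090 m² (ratio 1).
αS·A_cross = εσ·A_surf·T⁴  ⇒  T⁴ = αS/(ε·1σ).
T⁴ = 0.420·528/(0.11·1·5.67×10⁻⁸) = 3.556×10¹⁰ K⁴.
T = (3.556×10¹⁰)^(1/4).

T ≈ 434 K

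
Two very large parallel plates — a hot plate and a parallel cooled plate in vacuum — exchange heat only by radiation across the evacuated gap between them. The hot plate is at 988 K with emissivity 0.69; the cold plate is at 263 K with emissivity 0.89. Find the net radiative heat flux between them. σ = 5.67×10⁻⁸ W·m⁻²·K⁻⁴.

For two infinite grey parallel plates, q = σ(T₁⁴ − T₂⁴)/(1/ε₁ + 1/ε₂ − 1).
T₁⁴ − T₂⁴ = 9.529×10¹¹ − 4.784×10⁹ = 9.481×10¹¹ K⁴.
1/ε₁ + 1/ε₂ − 1 = 1.449 + 1.124 − 1 = 1.573.
q = 5.67×10⁻⁸ × 9.481×10¹¹ / 1.573.

q ≈ 34200 W/m²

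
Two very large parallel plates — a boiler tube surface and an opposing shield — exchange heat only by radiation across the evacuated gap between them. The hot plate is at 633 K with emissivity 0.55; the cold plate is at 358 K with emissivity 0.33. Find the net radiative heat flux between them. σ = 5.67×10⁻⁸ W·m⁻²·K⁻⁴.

For two infinite grey parallel plates, q = σ(T₁⁴ − T₂⁴)/(1/ε₁ + 1/ε₂ − 1).
T₁⁴ − T₂⁴ = 1.606×10¹¹ − 1.643×10¹⁰ = 1.441×10¹¹ K⁴.
1/ε₁ + 1/ε₂ − 1 = 1.818 + 3.030 − 1 = 3.848.
q = 5.67×10⁻⁸ × 1.441×10¹¹ / 3.848.

q ≈ 2120 W/m²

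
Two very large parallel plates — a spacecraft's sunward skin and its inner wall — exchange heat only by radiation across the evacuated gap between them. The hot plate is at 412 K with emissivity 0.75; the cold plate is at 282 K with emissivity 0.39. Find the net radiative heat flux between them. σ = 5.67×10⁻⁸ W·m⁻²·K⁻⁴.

q ≈ 440 W/m²

For two infinite grey parallel plates, q = σ(T₁⁴ − T₂⁴)/(1/ε₁ + 1/ε₂ − 1).
T₁⁴ − T₂⁴ = 2.881×10¹⁰ − 6.324×10⁹ = 2.249×10¹⁰ K⁴.
1/ε₁ + 1/ε₂ − 1 = 1.333 + 2.564 − 1 = 2.897.
q = 5.67×10⁻⁸ × 2.249×10¹⁰ / 2.897.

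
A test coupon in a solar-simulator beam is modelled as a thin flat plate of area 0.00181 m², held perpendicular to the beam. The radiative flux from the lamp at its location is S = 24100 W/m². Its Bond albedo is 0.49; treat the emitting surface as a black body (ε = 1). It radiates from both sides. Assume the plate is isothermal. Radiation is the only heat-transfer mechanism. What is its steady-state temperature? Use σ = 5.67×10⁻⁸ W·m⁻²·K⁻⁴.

At equilibrium, absorbed power = emitted power.
Absorbing cross-section = A = 0.001810 m²; emitting surface = 2A = 0.003620 m² (ratio 2).
(1−a)S·A_cross = εσ·A_surf·T⁴  ⇒  T⁴ = (1−a)S/(2σ).
T⁴ = 0.510·24100/(2·5.67×10⁻⁸) = 1.084×10¹¹ K⁴.
T = (1.084×10¹¹)^(1/4).

T ≈ 574 K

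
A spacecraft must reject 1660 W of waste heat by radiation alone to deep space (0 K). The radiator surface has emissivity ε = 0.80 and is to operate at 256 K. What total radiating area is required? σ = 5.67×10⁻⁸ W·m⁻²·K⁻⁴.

P = εσA T⁴ ⇒ A = P/(εσT⁴).
T⁴ = 4.295×10⁹ K⁴.
A = 1660/(0.80 × 5.67×10⁻⁸ × 4.295×10⁹).

A ≈ 8.52 m²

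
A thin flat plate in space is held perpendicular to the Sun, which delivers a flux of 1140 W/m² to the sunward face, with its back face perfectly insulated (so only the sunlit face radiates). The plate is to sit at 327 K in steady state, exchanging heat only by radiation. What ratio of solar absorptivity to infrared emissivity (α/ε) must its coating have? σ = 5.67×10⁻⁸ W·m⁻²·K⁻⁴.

α/ε ≈ 0.569

Balance: αS·A = εσ·1A·T⁴ ⇒ α/ε = σT⁴/S.
α/ε = 5.67×10⁻⁸·(327)⁴/1140 = 5.67×10⁻⁸·1.143×10¹⁰/1140.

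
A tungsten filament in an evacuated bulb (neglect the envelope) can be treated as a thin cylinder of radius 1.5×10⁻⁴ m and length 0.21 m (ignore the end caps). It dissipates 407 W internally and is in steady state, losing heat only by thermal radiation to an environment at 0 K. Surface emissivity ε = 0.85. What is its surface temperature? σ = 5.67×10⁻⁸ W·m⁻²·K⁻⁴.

T ≈ 2560 K

Steady state: internal power = radiated power, P = εσA T⁴.
Radiating area A = 2πrL = 1.979×10⁻⁴ m².
T⁴ = P/(εσA) = 407/(0.85·5.67×10⁻⁸·1.979×10⁻⁴) = 4.267×10¹³ K⁴.
T = (4.267×10¹³)^(1/4).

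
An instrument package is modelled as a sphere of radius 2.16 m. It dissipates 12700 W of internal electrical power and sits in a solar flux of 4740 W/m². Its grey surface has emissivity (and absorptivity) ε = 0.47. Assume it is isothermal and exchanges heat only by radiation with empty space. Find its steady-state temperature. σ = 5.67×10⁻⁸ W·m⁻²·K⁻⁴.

T ≈ 413 K

At steady state, absorbed solar power + internal power = radiated power.
Absorbed: α·S·A_cross = 0.47·4740·14.66 = 32650 W (cross-section πr²).
Total input = 32650 + 12700 = 45350 W.
Radiated: εσ·A_surf·T⁴ with A_surf = 4πr² = 58.63 m².
T⁴ = 45350/(0.47·5.67×10⁻⁸·58.63) = 2.903×10¹⁰ K⁴.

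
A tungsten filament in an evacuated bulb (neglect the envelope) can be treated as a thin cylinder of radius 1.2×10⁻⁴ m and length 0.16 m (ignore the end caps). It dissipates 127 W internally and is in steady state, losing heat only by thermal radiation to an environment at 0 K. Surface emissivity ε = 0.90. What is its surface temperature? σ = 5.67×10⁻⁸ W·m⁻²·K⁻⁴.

T ≈ 2130 K

Steady state: internal power = radiated power, P = εσA T⁴.
Radiating area A = 2πrL = 1.206×10⁻⁴ m².
T⁴ = P/(εσA) = 127/(0.90·5.67×10⁻⁸·1.206×10⁻⁴) = 2.063×10¹³ K⁴.
T = (2.063×10¹³)^(1/4).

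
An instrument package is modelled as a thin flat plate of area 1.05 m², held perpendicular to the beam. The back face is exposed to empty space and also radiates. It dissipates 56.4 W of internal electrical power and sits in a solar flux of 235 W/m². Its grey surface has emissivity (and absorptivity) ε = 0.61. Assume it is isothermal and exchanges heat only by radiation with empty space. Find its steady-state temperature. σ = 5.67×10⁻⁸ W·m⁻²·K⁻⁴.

T ≈ 231 K

At steady state, absorbed solar power + internal power = radiated power.
Absorbed: α·S·A_cross = 0.61·235·1.050 = 150.5 W (cross-section A).
Total input = 150.5 + 56.4 = 206.9 W.
Radiated: εσ·A_surf·T⁴ with A_surf = 2A = 2.100 m².
T⁴ = 206.9/(0.61·5.67×10⁻⁸·2.100) = 2.849×10⁹ K⁴.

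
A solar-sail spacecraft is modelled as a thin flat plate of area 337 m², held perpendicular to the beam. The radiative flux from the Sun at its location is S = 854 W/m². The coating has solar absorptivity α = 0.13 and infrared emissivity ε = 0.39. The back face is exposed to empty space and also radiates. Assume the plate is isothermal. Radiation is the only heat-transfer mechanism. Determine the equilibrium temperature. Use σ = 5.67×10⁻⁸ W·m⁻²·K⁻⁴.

At equilibrium, absorbed power = emitted power.
Absorbing cross-section = A = 337.0 m²; emitting surface = 2A = 674.0 m² (ratio 2).
αS·A_cross = εσ·A_surf·T⁴  ⇒  T⁴ = αS/(ε·2σ).
T⁴ = 0.130·854/(0.39·2·5.67×10⁻⁸) = 2.510×10⁹ K⁴.
T = (2.510×10⁹)^(1/4).

T ≈ 224 K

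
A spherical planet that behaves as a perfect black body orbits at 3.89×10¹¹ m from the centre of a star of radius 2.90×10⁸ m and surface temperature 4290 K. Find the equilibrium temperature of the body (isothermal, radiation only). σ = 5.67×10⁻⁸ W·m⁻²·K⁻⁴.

T ≈ 82.8 K

The star's surface emits σT_*⁴; at distance d the flux is S = σT_*⁴(R_*/d)².
S = 5.67×10⁻⁸·(4290)⁴·(2.90×10⁸/3.89×10¹¹)² = 10.67 W/m².
For an isothermal sphere T⁴ = (1−a)S/(4σ) = 4.706×10⁷ K⁴.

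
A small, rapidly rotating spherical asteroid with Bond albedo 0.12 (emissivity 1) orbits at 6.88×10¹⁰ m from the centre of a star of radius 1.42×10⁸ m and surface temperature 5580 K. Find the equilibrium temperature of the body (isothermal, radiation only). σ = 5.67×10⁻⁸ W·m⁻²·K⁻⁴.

The star's surface emits σT_*⁴; at distance d the flux is S = σT_*⁴(R_*/d)².
S = 5.67×10⁻⁸·(5580)⁴·(1.42×10⁸/6.88×10¹⁰)² = 234.2 W/m².
For an isothermal sphere T⁴ = (1−a)S/(4σ) = 9.086×10⁸ K⁴.

T ≈ 174 K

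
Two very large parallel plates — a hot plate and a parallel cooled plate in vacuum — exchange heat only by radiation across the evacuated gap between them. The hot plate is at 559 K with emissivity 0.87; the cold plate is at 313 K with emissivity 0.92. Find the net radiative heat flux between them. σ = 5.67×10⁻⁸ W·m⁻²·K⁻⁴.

For two infinite grey parallel plates, q = σ(T₁⁴ − T₂⁴)/(1/ε₁ + 1/ε₂ − 1).
T₁⁴ − T₂⁴ = 9.764×10¹⁰ − 9.598×10⁹ = 8.805×10¹⁰ K⁴.
1/ε₁ + 1/ε₂ − 1 = 1.149 + 1.087 − 1 = 1.236.
q = 5.67×10⁻⁸ × 8.805×10¹⁰ / 1.236.

q ≈ 4040 W/m²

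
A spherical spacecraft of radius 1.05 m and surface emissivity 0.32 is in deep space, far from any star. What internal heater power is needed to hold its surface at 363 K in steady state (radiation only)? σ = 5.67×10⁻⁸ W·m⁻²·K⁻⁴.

P = εσ·4πr²·T⁴.
4πr² = 13.85 m²; T⁴ = 1.736×10¹⁰ K⁴.
P = 0.32·5.67×10⁻⁸·13.85·1.736×10¹⁰.

P ≈ 4360 W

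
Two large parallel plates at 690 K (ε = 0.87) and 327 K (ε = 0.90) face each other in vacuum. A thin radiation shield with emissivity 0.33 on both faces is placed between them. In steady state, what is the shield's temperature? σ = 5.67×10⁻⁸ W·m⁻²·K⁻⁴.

In steady state the net flux on the hot side equals that on the cold side.
σ(T₁⁴−T_s⁴)/D₁ = σ(T_s⁴−T₂⁴)/D₂, with D₁ = 1/ε₁+1/ε_s−1 = 3.180, D₂ = 1/ε_s+1/ε₂−1 = 3.141.
Solve for T_s⁴: T_s⁴ = (D₂·T₁⁴ + D₁·T₂⁴)/(D₁+D₂) = 1.184×10¹¹ K⁴.

T_s ≈ 587 K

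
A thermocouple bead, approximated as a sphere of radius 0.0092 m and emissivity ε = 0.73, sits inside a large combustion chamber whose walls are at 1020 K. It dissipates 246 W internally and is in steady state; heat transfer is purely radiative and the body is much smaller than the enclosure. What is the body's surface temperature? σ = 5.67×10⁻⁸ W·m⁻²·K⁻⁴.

T ≈ 1610 K

For a small grey body in a large enclosure, net radiated power = εσA(T⁴ − T_w⁴).
Steady state: P = εσA(T⁴ − T_w⁴) with A = 4πr² = 0.001064 m².
T⁴ = P/(εσA) + T_w⁴ = 246/(0.73·5.67×10⁻⁸·0.001064) + (1020)⁴
    = 5.588×10¹² + 1.082×10¹² = 6.670×10¹² K⁴.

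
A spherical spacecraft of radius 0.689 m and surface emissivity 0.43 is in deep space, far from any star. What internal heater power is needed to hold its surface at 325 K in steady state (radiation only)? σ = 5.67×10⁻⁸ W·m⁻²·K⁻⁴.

P = εσ·4πr²·T⁴.
4πr² = 5.966 m²; T⁴ = 1.116×10¹⁰ K⁴.
P = 0.43·5.67×10⁻⁸·5.966·1.116×10¹⁰.

P ≈ 1620 W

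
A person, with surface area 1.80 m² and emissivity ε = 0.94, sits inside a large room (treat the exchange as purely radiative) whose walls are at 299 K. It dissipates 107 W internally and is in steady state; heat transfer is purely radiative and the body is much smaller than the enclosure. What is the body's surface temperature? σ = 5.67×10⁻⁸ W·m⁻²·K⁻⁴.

T ≈ 309 K

For a small grey body in a large enclosure, net radiated power = εσA(T⁴ − T_w⁴).
Steady state: P = εσA(T⁴ − T_w⁴) with A = 1.80 m².
T⁴ = P/(εσA) + T_w⁴ = 107/(0.94·5.67×10⁻⁸·1.800) + (299)⁴
    = 1.115×10⁹ + 7.993×10⁹ = 9.108×10⁹ K⁴.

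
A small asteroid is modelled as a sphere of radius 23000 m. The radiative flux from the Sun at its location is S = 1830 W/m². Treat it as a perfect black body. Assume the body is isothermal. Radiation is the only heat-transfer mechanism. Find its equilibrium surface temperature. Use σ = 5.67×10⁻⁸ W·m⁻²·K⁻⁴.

T ≈ 300 K

At equilibrium, absorbed power = emitted power.
Absorbing cross-section = πr² = 1.662×10⁹ m²; emitting surface = 4πr² = 6.648×10⁹ m² (ratio 4).
S·A_cross = εσ·A_surf·T⁴  ⇒  T⁴ = S/(4σ).
T⁴ = 1.00·1830/(4·5.67×10⁻⁸) = 8.069×10⁹ K⁴.
T = (8.069×10⁹)^(1/4).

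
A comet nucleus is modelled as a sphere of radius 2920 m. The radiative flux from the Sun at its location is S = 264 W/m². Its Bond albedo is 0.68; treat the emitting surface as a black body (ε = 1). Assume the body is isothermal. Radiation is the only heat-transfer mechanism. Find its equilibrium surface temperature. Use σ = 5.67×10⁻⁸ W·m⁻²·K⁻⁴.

T ≈ 139 K

At equilibrium, absorbed power = emitted power.
Absorbing cross-section = πr² = 2.679×10⁷ m²; emitting surface = 4πr² = 1.071×10⁸ m² (ratio 4).
(1−a)S·A_cross = εσ·A_surf·T⁴  ⇒  T⁴ = (1−a)S/(4σ).
T⁴ = 0.320·264/(4·5.67×10⁻⁸) = 3.725×10⁸ K⁴.
T = (3.725×10⁸)^(1/4).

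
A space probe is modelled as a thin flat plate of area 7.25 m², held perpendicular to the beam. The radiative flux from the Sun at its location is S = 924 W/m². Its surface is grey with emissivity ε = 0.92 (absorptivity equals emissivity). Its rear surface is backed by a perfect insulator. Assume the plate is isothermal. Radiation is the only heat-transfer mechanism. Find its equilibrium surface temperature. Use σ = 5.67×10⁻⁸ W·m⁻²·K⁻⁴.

At equilibrium, absorbed power = emitted power.
Absorbing cross-section = A = 7.250 m²; emitting surface = A = 7.250 m² (ratio 1).
εS·A_cross = εσ·A_surf·T⁴  ⇒  T⁴ = S/(1σ)   (ε cancels).
T⁴ = 924/(1·5.67×10⁻⁸) = 1.630×10¹⁰ K⁴.
T = (1.630×10¹⁰)^(1/4).

T ≈ 357 K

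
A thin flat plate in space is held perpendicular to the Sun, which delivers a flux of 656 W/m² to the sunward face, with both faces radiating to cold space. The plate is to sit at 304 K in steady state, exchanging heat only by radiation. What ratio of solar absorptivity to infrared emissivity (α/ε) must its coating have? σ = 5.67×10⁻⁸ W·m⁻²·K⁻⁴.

α/ε ≈ 1.48

Balance: αS·A = εσ·2A·T⁴ ⇒ α/ε = 2σT⁴/S.
α/ε = 2·5.67×10⁻⁸·(304)⁴/656 = 2·5.67×10⁻⁸·8.541×10⁹/656.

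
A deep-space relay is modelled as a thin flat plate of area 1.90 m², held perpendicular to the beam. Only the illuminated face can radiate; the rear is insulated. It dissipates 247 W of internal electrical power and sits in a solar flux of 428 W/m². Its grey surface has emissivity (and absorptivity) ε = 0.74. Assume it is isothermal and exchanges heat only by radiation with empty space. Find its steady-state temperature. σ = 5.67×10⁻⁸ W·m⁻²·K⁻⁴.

At steady state, absorbed solar power + internal power = radiated power.
Absorbed: α·S·A_cross = 0.74·428·1.900 = 601.8 W (cross-section A).
Total input = 601.8 + 247 = 848.8 W.
Radiated: εσ·A_surf·T⁴ with A_surf = A = 1.900 m².
T⁴ = 848.8/(0.74·5.67×10⁻⁸·1.900) = 1.065×10¹⁰ K⁴.

T ≈ 321 K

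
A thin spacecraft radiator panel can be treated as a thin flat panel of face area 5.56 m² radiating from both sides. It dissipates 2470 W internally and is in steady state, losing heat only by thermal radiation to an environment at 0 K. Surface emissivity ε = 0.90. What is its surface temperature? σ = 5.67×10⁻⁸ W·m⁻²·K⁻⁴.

T ≈ 257 K

Steady state: internal power = radiated power, P = εσA T⁴.
Radiating area A = 2·5.56 = 11.12 m².
T⁴ = P/(εσA) = 2470/(0.90·5.67×10⁻⁸·11.12) = 4.353×10⁹ K⁴.
T = (4.353×10⁹)^(1/4).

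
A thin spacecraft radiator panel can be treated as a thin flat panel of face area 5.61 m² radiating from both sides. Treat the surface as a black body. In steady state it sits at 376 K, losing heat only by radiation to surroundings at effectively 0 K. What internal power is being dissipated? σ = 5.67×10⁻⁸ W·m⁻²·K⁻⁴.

P ≈ 12700 W

Steady state: P = εσA T⁴.
A = 2·5.61 = 11.22 m²; T⁴ = (376)⁴ = 1.999×10¹⁰ K⁴.
P = 1.0 × 5.67×10⁻⁸ × 11.22 × 1.999×10¹⁰.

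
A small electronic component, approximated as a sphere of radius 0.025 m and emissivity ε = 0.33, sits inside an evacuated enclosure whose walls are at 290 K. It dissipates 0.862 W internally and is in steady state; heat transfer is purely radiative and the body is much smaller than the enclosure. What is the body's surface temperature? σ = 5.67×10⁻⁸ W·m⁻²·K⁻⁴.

T ≈ 337 K

For a small grey body in a large enclosure, net radiated power = εσA(T⁴ − T_w⁴).
Steady state: P = εσA(T⁴ − T_w⁴) with A = 4πr² = 0.007854 m².
T⁴ = P/(εσA) + T_w⁴ = 0.862/(0.33·5.67×10⁻⁸·0.007854) + (290)⁴
    = 5.866×10⁹ + 7.073×10⁹ = 1.294×10¹⁰ K⁴.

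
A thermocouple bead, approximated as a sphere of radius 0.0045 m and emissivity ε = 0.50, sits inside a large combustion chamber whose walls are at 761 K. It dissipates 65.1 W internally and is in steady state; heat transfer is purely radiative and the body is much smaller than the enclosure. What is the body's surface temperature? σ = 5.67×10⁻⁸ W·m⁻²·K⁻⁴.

T ≈ 1750 K

For a small grey body in a large enclosure, net radiated power = εσA(T⁴ − T_w⁴).
Steady state: P = εσA(T⁴ − T_w⁴) with A = 4πr² = 2.545×10⁻⁴ m².
T⁴ = P/(εσA) + T_w⁴ = 65.1/(0.50·5.67×10⁻⁸·2.545×10⁻⁴) + (761)⁴
    = 9.024×10¹² + 3.354×10¹¹ = 9.359×10¹² K⁴.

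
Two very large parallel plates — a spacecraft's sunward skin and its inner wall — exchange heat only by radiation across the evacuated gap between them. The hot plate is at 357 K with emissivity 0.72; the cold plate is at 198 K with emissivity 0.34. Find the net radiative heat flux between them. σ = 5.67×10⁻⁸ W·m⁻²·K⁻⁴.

For two infinite grey parallel plates, q = σ(T₁⁴ − T₂⁴)/(1/ε₁ + 1/ε₂ − 1).
T₁⁴ − T₂⁴ = 1.624×10¹⁰ − 1.537×10⁹ = 1.471×10¹⁰ K⁴.
1/ε₁ + 1/ε₂ − 1 = 1.389 + 2.941 − 1 = 3.330.
q = 5.67×10⁻⁸ × 1.471×10¹⁰ / 3.330.

q ≈ 250 W/m²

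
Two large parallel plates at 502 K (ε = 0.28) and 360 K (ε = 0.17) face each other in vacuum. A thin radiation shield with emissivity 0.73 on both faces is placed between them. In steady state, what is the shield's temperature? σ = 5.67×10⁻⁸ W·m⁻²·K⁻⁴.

In steady state the net flux on the hot side equals that on the cold side.
σ(T₁⁴−T_s⁴)/D₁ = σ(T_s⁴−T₂⁴)/D₂, with D₁ = 1/ε₁+1/ε_s−1 = 3.941, D₂ = 1/ε_s+1/ε₂−1 = 6.252.
Solve for T_s⁴: T_s⁴ = (D₂·T₁⁴ + D₁·T₂⁴)/(D₁+D₂) = 4.545×10¹⁰ K⁴.

T_s ≈ 462 K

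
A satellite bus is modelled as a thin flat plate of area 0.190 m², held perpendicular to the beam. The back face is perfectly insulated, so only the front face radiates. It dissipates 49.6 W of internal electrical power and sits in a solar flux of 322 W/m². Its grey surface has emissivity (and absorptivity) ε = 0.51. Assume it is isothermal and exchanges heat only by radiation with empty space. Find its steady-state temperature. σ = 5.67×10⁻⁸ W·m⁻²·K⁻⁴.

T ≈ 348 K

At steady state, absorbed solar power + internal power = radiated power.
Absorbed: α·S·A_cross = 0.51·322·0.1900 = 31.20 W (cross-section A).
Total input = 31.20 + 49.6 = 80.80 W.
Radiated: εσ·A_surf·T⁴ with A_surf = A = 0.1900 m².
T⁴ = 80.80/(0.51·5.67×10⁻⁸·0.1900) = 1.471×10¹⁰ K⁴.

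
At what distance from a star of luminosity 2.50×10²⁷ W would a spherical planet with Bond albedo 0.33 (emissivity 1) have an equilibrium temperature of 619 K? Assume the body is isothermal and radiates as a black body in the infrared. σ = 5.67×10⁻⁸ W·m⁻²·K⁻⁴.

d ≈ 6.33×10¹⁰ m

For an isothermal black-emitting sphere, (1−a)S·πr² = σ·4πr²·T⁴ ⇒ S = 4σT⁴/(1−a).
S = 4·5.67×10⁻⁸·(619)⁴/0.670 = 49700 W/m².
Flux falls as S = L/(4πd²), so d = √(L/(4πS)) = √(2.50×10²⁷/(4π·49700)).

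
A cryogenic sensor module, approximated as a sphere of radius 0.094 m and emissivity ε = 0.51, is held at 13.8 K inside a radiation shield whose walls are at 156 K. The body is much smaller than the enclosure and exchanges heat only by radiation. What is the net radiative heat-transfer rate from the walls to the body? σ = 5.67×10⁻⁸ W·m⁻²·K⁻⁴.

For a small grey body in a large enclosure: P_net = εσA(T_body⁴ − T_wall⁴).
A = 4πr² = 0.1110 m²; T_body⁴ − T_wall⁴ = 36270 − 5.922×10⁸ = -5.922×10⁸ K⁴.
|P_net| = 0.51·5.67×10⁻⁸·0.1110·5.922×10⁸.

P_net ≈ 1.90 W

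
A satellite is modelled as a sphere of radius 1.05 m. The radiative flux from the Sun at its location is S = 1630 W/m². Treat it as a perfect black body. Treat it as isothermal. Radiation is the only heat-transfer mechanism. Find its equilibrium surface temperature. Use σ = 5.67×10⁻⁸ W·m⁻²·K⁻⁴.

At equilibrium, absorbed power = emitted power.
Absorbing cross-section = πr² = 3.464 m²; emitting surface = 4πr² = 13.85 m² (ratio 4).
S·A_cross = εσ·A_surf·T⁴  ⇒  T⁴ = S/(4σ).
T⁴ = 1.00·1630/(4·5.67×10⁻⁸) = 7.187×10⁹ K⁴.
T = (7.187×10⁹)^(1/4).

T ≈ 291 K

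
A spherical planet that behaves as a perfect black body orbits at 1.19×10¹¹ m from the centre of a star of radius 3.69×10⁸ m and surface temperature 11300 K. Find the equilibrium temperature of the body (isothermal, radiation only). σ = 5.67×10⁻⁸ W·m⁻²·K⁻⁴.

The star's surface emits σT_*⁴; at distance d the flux is S = σT_*⁴(R_*/d)².
S = 5.67×10⁻⁸·(11300)⁴·(3.69×10⁸/1.19×10¹¹)² = 8889 W/m².
For an isothermal sphere T⁴ = (1−a)S/(4σ) = 3.919×10¹⁰ K⁴.

T ≈ 445 K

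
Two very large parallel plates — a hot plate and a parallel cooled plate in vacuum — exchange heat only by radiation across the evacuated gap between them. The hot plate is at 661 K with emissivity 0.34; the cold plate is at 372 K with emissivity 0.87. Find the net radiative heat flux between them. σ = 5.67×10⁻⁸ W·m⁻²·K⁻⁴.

For two infinite grey parallel plates, q = σ(T₁⁴ − T₂⁴)/(1/ε₁ + 1/ε₂ − 1).
T₁⁴ − T₂⁴ = 1.909×10¹¹ − 1.915×10¹⁰ = 1.717×10¹¹ K⁴.
1/ε₁ + 1/ε₂ − 1 = 2.941 + 1.149 − 1 = 3.091.
q = 5.67×10⁻⁸ × 1.717×10¹¹ / 3.091.

q ≈ 3150 W/m²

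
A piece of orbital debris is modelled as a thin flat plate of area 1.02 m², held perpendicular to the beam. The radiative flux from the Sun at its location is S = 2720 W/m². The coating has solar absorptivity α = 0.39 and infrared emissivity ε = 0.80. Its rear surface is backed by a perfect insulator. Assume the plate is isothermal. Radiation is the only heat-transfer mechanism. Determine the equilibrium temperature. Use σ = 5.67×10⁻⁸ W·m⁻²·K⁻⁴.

At equilibrium, absorbed power = emitted power.
Absorbing cross-section = A = 1.020 m²; emitting surface = A = 1.020 m² (ratio 1).
αS·A_cross = εσ·A_surf·T⁴  ⇒  T⁴ = αS/(ε·1σ).
T⁴ = 0.390·2720/(0.80·1·5.67×10⁻⁸) = 2.339×10¹⁰ K⁴.
T = (2.339×10¹⁰)^(1/4).

T ≈ 391 K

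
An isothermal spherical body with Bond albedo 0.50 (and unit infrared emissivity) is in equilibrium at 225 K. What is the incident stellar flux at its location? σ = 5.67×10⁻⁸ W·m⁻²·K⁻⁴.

(1−a)S·πr² = σ·4πr²·T⁴ ⇒ S = 4σT⁴/(1−a).
S = 4·5.67×10⁻⁸·2.563×10⁹/0.500.

S ≈ 1160 W/m²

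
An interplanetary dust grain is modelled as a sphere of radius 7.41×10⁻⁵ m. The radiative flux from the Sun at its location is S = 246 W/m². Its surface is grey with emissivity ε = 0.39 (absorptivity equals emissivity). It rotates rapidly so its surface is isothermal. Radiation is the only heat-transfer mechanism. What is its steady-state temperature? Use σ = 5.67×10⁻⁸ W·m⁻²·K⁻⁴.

T ≈ 181 K

At equilibrium, absorbed power = emitted power.
Absorbing cross-section = πr² = 1.725×10⁻⁸ m²; emitting surface = 4πr² = 6.900×10⁻⁸ m² (ratio 4).
εS·A_cross = εσ·A_surf·T⁴  ⇒  T⁴ = S/(4σ)   (ε cancels).
T⁴ = 246/(4·5.67×10⁻⁸) = 1.085×10⁹ K⁴.
T = (1.085×10⁹)^(1/4).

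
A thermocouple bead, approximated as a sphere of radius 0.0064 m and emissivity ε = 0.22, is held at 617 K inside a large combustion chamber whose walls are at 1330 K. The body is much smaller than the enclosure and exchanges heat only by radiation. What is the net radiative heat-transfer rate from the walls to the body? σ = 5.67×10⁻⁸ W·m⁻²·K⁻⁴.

P_net ≈ 19.2 W

For a small grey body in a large enclosure: P_net = εσA(T_body⁴ − T_wall⁴).
A = 4πr² = 5.147×10⁻⁴ m²; T_body⁴ − T_wall⁴ = 1.449×10¹¹ − 3.129×10¹² = -2.984×10¹² K⁴.
|P_net| = 0.22·5.67×10⁻⁸·5.147×10⁻⁴·2.984×10¹².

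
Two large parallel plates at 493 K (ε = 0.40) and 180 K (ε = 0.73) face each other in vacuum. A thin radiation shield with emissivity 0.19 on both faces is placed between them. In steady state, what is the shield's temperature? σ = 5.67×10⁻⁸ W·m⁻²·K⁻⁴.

T_s ≈ 407 K

In steady state the net flux on the hot side equals that on the cold side.
σ(T₁⁴−T_s⁴)/D₁ = σ(T_s⁴−T₂⁴)/D₂, with D₁ = 1/ε₁+1/ε_s−1 = 6.763, D₂ = 1/ε_s+1/ε₂−1 = 5.633.
Solve for T_s⁴: T_s⁴ = (D₂·T₁⁴ + D₁·T₂⁴)/(D₁+D₂) = 2.742×10¹⁰ K⁴.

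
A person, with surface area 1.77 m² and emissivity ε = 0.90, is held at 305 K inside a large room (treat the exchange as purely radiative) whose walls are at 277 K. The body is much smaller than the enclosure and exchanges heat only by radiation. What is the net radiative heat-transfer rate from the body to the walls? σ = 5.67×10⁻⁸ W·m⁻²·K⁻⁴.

P_net ≈ 250 W

For a small grey body in a large enclosure: P_net = εσA(T_body⁴ − T_wall⁴).
A = 1.77 m²; T_body⁴ − T_wall⁴ = 8.654×10⁹ − 5.887×10⁹ = 2.766×10⁹ K⁴.
|P_net| = 0.90·5.67×10⁻⁸·1.770·2.766×10⁹.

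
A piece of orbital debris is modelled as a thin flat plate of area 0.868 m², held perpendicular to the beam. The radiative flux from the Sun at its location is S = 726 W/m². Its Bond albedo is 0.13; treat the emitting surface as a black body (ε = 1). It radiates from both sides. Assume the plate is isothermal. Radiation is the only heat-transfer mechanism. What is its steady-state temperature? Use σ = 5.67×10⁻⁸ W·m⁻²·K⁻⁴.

T ≈ 273 K

At equilibrium, absorbed power = emitted power.
Absorbing cross-section = A = 0.8680 m²; emitting surface = 2A = 1.736 m² (ratio 2).
(1−a)S·A_cross = εσ·A_surf·T⁴  ⇒  T⁴ = (1−a)S/(2σ).
T⁴ = 0.870·726/(2·5.67×10⁻⁸) = 5.570×10⁹ K⁴.
T = (5.570×10⁹)^(1/4).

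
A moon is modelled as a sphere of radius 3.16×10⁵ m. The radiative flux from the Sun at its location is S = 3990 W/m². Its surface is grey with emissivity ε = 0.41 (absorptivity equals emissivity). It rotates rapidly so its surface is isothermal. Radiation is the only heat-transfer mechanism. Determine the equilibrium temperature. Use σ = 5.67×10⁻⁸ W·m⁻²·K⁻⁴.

At equilibrium, absorbed power = emitted power.
Absorbing cross-section = πr² = 3.137×10¹¹ m²; emitting surface = 4πr² = 1.255×10¹² m² (ratio 4).
εS·A_cross = εσ·A_surf·T⁴  ⇒  T⁴ = S/(4σ)   (ε cancels).
T⁴ = 3990/(4·5.67×10⁻⁸) = 1.759×10¹⁰ K⁴.
T = (1.759×10¹⁰)^(1/4).

T ≈ 364 K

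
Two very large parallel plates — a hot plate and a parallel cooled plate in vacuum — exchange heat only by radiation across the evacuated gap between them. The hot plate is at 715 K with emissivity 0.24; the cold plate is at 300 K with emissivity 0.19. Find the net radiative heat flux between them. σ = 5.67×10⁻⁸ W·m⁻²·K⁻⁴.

For two infinite grey parallel plates, q = σ(T₁⁴ − T₂⁴)/(1/ε₁ + 1/ε₂ − 1).
T₁⁴ − T₂⁴ = 2.614×10¹¹ − 8.100×10⁹ = 2.533×10¹¹ K⁴.
1/ε₁ + 1/ε₂ − 1 = 4.167 + 5.263 − 1 = 8.430.
q = 5.67×10⁻⁸ × 2.533×10¹¹ / 8.430.

q ≈ 1700 W/m²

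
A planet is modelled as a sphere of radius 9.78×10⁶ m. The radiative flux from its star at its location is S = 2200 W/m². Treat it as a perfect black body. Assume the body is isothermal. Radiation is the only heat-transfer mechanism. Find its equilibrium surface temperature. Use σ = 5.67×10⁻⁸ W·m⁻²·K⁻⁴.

At equilibrium, absorbed power = emitted power.
Absorbing cross-section = πr² = 3.005×10¹⁴ m²; emitting surface = 4πr² = 1.202×10¹⁵ m² (ratio 4).
S·A_cross = εσ·A_surf·T⁴  ⇒  T⁴ = S/(4σ).
T⁴ = 1.00·2200/(4·5.67×10⁻⁸) = 9.700×10⁹ K⁴.
T = (9.700×10⁹)^(1/4).

T ≈ 314 K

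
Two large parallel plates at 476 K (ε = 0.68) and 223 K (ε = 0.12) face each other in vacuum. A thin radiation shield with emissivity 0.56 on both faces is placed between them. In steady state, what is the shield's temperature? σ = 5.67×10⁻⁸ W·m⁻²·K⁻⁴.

In steady state the net flux on the hot side equals that on the cold side.
σ(T₁⁴−T_s⁴)/D₁ = σ(T_s⁴−T₂⁴)/D₂, with D₁ = 1/ε₁+1/ε_s−1 = 2.256, D₂ = 1/ε_s+1/ε₂−1 = 9.119.
Solve for T_s⁴: T_s⁴ = (D₂·T₁⁴ + D₁·T₂⁴)/(D₁+D₂) = 4.164×10¹⁰ K⁴.

T_s ≈ 452 K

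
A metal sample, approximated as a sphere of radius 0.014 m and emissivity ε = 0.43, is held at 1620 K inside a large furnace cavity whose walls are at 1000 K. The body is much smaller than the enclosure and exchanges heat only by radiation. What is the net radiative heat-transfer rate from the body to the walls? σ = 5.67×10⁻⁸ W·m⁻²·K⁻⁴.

For a small grey body in a large enclosure: P_net = εσA(T_body⁴ − T_wall⁴).
A = 4πr² = 0.002463 m²; T_body⁴ − T_wall⁴ = 6.887×10¹² − 1.000×10¹² = 5.887×10¹² K⁴.
|P_net| = 0.43·5.67×10⁻⁸·0.002463·5.887×10¹².

P_net ≈ 354 W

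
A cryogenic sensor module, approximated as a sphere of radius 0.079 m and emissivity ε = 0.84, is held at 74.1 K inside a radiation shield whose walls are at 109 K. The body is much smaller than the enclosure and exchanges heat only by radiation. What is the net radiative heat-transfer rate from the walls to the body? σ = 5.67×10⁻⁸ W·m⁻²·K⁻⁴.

For a small grey body in a large enclosure: P_net = εσA(T_body⁴ − T_wall⁴).
A = 4πr² = 0.07843 m²; T_body⁴ − T_wall⁴ = 3.015×10⁷ − 1.412×10⁸ = -1.110×10⁸ K⁴.
|P_net| = 0.84·5.67×10⁻⁸·0.07843·1.110×10⁸.

P_net ≈ 0.415 W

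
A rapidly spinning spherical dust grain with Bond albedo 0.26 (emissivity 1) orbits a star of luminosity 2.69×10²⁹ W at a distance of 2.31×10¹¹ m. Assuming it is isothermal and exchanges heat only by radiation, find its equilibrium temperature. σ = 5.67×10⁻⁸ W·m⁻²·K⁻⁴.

T ≈ 1070 K

First find the stellar flux at distance d: S = L/(4πd²) = 2.69×10²⁹/(4π·(2.31×10¹¹)²) = 4.012×10⁵ W/m².
For an isothermal sphere, absorbed (1−a)S·πr² = emitted σ·4πr²·T⁴, so T⁴ = (1−a)S/(4σ).
T⁴ = 0.740·4.012×10⁵/(4·5.67×10⁻⁸) = 1.309×10¹² K⁴.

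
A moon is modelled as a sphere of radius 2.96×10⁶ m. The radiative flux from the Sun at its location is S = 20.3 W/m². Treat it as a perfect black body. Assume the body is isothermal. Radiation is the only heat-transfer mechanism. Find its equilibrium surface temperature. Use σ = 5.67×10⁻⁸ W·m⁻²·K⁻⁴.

T ≈ 97.3 K

At equilibrium, absorbed power = emitted power.
Absorbing cross-section = πr² = 2.753×10¹³ m²; emitting surface = 4πr² = 1.101×10¹⁴ m² (ratio 4).
S·A_cross = εσ·A_surf·T⁴  ⇒  T⁴ = S/(4σ).
T⁴ = 1.00·20.3/(4·5.67×10⁻⁸) = 8.951×10⁷ K⁴.
T = (8.951×10⁷)^(1/4).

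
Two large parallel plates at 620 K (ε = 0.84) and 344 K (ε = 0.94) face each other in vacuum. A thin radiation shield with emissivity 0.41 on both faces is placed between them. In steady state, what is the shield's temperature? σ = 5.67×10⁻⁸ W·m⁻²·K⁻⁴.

T_s ≈ 531 K

In steady state the net flux on the hot side equals that on the cold side.
σ(T₁⁴−T_s⁴)/D₁ = σ(T_s⁴−T₂⁴)/D₂, with D₁ = 1/ε₁+1/ε_s−1 = 2.630, D₂ = 1/ε_s+1/ε₂−1 = 2.503.
Solve for T_s⁴: T_s⁴ = (D₂·T₁⁴ + D₁·T₂⁴)/(D₁+D₂) = 7.923×10¹⁰ K⁴.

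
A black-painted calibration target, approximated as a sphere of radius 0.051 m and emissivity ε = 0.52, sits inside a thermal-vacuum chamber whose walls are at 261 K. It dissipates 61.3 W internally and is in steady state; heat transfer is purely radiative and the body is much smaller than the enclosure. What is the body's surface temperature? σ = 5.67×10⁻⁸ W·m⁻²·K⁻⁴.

T ≈ 511 K

For a small grey body in a large enclosure, net radiated power = εσA(T⁴ − T_w⁴).
Steady state: P = εσA(T⁴ − T_w⁴) with A = 4πr² = 0.03269 m².
T⁴ = P/(εσA) + T_w⁴ = 61.3/(0.52·5.67×10⁻⁸·0.03269) + (261)⁴
    = 6.361×10¹⁰ + 4.640×10⁹ = 6.825×10¹⁰ K⁴.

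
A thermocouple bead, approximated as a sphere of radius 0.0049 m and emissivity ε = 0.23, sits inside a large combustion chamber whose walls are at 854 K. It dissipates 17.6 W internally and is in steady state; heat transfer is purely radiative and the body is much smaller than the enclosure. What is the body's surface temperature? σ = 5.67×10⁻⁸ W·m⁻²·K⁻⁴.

T ≈ 1500 K

For a small grey body in a large enclosure, net radiated power = εσA(T⁴ − T_w⁴).
Steady state: P = εσA(T⁴ − T_w⁴) with A = 4πr² = 3.017×10⁻⁴ m².
T⁴ = P/(εσA) + T_w⁴ = 17.6/(0.23·5.67×10⁻⁸·3.017×10⁻⁴) + (854)⁴
    = 4.473×10¹² + 5.319×10¹¹ = 5.005×10¹² K⁴.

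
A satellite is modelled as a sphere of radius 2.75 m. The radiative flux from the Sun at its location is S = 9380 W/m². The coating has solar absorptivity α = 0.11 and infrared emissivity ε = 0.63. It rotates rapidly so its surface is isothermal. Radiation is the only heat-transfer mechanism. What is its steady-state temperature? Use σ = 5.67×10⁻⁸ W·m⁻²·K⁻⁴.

T ≈ 292 K

At equilibrium, absorbed power = emitted power.
Absorbing cross-section = πr² = 23.76 m²; emitting surface = 4πr² = 95.03 m² (ratio 4).
αS·A_cross = εσ·A_surf·T⁴  ⇒  T⁴ = αS/(ε·4σ).
T⁴ = 0.110·9380/(0.63·4·5.67×10⁻⁸) = 7.221×10⁹ K⁴.
T = (7.221×10⁹)^(1/4).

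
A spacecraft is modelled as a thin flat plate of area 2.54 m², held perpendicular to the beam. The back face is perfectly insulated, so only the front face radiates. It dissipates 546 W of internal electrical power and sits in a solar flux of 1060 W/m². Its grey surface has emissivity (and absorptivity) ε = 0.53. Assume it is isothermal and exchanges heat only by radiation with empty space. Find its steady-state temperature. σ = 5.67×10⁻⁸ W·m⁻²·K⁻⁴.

T ≈ 401 K

At steady state, absorbed solar power + internal power = radiated power.
Absorbed: α·S·A_cross = 0.53·1060·2.540 = 1427 W (cross-section A).
Total input = 1427 + 546 = 1973 W.
Radiated: εσ·A_surf·T⁴ with A_surf = A = 2.540 m².
T⁴ = 1973/(0.53·5.67×10⁻⁸·2.540) = 2.585×10¹⁰ K⁴.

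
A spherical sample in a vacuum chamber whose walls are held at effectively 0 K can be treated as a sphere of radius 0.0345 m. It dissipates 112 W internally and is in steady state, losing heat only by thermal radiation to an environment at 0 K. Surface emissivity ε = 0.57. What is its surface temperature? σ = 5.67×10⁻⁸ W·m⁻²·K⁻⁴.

T ≈ 694 K

Steady state: internal power = radiated power, P = εσA T⁴.
Radiating area A = 4πr² = 0.01496 m².
T⁴ = P/(εσA) = 112/(0.57·5.67×10⁻⁸·0.01496) = 2.317×10¹¹ K⁴.
T = (2.317×10¹¹)^(1/4).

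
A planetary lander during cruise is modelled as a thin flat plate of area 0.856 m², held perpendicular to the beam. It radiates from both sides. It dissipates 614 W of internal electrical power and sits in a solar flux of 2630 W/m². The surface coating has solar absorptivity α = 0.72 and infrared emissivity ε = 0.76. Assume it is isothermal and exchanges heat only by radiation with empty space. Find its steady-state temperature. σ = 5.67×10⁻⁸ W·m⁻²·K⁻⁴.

T ≈ 417 K

At steady state, absorbed solar power + internal power = radiated power.
Absorbed: α·S·A_cross = 0.72·2630·0.8560 = 1621 W (cross-section A).
Total input = 1621 + 614 = 2235 W.
Radiated: εσ·A_surf·T⁴ with A_surf = 2A = 1.712 m².
T⁴ = 2235/(0.76·5.67×10⁻⁸·1.712) = 3.029×10¹⁰ K⁴.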